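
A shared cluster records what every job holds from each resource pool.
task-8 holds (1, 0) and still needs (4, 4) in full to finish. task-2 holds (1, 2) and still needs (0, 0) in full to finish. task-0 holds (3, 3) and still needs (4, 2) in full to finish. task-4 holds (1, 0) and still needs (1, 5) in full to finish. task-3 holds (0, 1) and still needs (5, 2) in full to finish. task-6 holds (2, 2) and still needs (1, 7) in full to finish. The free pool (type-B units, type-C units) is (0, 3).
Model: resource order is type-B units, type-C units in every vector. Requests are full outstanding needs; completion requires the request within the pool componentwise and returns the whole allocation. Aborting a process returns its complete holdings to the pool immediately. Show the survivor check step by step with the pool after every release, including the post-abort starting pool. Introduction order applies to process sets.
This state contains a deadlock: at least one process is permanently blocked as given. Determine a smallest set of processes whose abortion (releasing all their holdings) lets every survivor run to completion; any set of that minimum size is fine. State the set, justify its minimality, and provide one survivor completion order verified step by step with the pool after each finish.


Abort task-0.
Key observation: the deadlocked task-8 becomes finishable only because task-0 released (3, 3); it completes at step 3 below.
Minimality: the empty abort set fails — the state is deadlocked as it stands.
Survivors finish in the order: task-2, task-4, task-8, task-6, task-3. Verifying each step (pool after the aborts first):
  pool = (3, 6)
  task-2 needs (0, 0) <= (3, 6) -> finishes; pool += (1, 2) = (4, 8)
  task-4 needs (1, 5) <= (4, 8) -> finishes; pool += (1, 0) = (5, 8)
  task-8 needs (4, 4) <= (5, 8) -> finishes; pool += (1, 0) = (6, 8)
  task-6 needs (1, 7) <= (6, 8) -> finishes; pool += (2, 2) = (8, 10)
  task-3 needs (5, 2) <= (8, 10) -> finishes; pool += (0, 1) = (8, 11)


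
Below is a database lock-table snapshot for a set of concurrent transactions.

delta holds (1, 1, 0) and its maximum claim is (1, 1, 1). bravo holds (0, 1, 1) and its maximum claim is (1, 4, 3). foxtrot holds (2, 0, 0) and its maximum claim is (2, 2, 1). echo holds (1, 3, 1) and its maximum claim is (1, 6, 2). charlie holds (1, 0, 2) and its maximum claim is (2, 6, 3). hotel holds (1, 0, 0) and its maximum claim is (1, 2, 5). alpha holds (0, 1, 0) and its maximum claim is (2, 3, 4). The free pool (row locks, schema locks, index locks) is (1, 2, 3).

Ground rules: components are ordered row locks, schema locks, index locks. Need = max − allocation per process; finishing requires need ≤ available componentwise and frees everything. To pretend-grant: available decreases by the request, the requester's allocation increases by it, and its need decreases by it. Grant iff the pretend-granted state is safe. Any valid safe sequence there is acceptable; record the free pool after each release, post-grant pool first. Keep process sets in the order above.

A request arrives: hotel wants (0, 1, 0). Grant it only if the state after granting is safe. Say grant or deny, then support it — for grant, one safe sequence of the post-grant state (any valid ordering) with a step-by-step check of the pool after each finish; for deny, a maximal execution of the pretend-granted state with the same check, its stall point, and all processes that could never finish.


DENY — the pretend-granted state is unsafe.
Key observation: after delta, foxtrot the pool peaks at (4, 2, 3), and each blocked process is short somewhere: bravo on schema locks; echo on schema locks; charlie on schema locks; hotel on index locks; alpha on index locks.
Pretend the grant happened; the run delta, foxtrot goes as far as possible. Walking it through:
  pool = (1, 1, 3)
  delta needs (0, 0, 1) <= (1, 1, 3) -> finishes; pool += (1, 1, 0) = (2, 2, 3)
  foxtrot needs (0, 2, 1) <= (2, 2, 3) -> finishes; pool += (2, 0, 0) = (4, 2, 3)
  bravo cannot run: need (1, 3, 2) vs free (4, 2, 3) (insufficient schema locks)
  echo cannot run: need (0, 3, 1) vs free (4, 2, 3) (insufficient schema locks)
  charlie cannot run: need (1, 6, 1) vs free (4, 2, 3) (insufficient schema locks)
  hotel cannot run: need (0, 1, 5) vs free (4, 2, 3) (insufficient index locks)
  alpha cannot run: need (2, 2, 4) vs free (4, 2, 3) (insufficient index locks)
Had the request been granted, bravo, echo, charlie, hotel and alpha could never finish.


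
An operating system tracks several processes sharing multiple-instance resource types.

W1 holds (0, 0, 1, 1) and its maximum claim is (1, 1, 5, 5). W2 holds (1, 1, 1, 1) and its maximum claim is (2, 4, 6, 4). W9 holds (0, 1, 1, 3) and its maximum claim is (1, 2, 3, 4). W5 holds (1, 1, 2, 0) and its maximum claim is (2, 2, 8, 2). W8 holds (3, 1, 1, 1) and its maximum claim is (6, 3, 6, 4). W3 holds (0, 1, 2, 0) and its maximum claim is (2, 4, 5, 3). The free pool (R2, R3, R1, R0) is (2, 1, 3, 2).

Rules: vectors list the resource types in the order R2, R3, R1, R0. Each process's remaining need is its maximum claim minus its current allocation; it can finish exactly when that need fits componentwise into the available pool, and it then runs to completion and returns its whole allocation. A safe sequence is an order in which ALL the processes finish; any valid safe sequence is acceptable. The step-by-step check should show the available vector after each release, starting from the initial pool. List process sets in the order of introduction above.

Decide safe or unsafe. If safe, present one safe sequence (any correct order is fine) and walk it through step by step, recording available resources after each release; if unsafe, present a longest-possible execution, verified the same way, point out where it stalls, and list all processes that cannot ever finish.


UNSAFE.
Key observation: after W9, W1 the pool peaks at (2, 2, 5, 6), and each blocked process is short somewhere: W2 on R3; W5 on R1; W8 on R2; W3 on R3.
Going as far as possible: W9, W1; after that, nothing fits. Walking it through:
  pool = (2, 1, 3, 2)
  run W9 (needs (1, 1, 2, 1), free (2, 1, 3, 2)); after release of (0, 1, 1, 3) the pool is (2, 2, 4, 5)
  run W1 (needs (1, 1, 4, 4), free (2, 2, 4, 5)); after release of (0, 0, 1, 1) the pool is (2, 2, 5, 6)
  W2 still needs (1, 3, 5, 3) but only (2, 2, 5, 6) is free — short on R3
  W5 still needs (1, 1, 6, 2) but only (2, 2, 5, 6) is free — short on R1
  W8 still needs (3, 2, 5, 3) but only (2, 2, 5, 6) is free — short on R2
  W3 still needs (2, 3, 3, 3) but only (2, 2, 5, 6) is free — short on R3
Never able to finish: W2, W5, W8 and W3.


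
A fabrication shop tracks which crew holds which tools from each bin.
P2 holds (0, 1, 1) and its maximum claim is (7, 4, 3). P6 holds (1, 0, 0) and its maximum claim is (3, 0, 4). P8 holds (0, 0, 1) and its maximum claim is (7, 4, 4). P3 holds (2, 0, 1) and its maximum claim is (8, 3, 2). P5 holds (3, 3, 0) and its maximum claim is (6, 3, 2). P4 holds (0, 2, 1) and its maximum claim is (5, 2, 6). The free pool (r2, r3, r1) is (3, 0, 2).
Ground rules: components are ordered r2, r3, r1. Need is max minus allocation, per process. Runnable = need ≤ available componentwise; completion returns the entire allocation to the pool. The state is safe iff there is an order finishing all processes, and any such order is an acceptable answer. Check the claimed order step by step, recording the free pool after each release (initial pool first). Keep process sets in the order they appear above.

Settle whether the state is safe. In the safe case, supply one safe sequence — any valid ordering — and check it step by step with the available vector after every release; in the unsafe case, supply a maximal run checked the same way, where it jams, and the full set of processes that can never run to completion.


SAFE, for example via the order P5, P3, P2, P8, P6, P4.
Key observation: P5 is the earliest step where a requested resource binds exactly: need (3, 0, 2), pool (3, 0, 2) at its turn.
Step-by-step check:
  pool = (3, 0, 2)
  P5: need (3, 0, 2) fits (3, 0, 2); releases (3, 3, 0), pool now (6, 3, 2)
  P3: need (6, 3, 1) fits (6, 3, 2); releases (2, 0, 1), pool now (8, 3, 3)
  P2: need (7, 3, 2) fits (8, 3, 3); releases (0, 1, 1), pool now (8, 4, 4)
  P8: need (7, 4, 3) fits (8, 4, 4); releases (0, 0, 1), pool now (8, 4, 5)
  P6: need (2, 0, 4) fits (8, 4, 5); releases (1, 0, 0), pool now (9, 4, 5)
  P4: need (5, 0, 5) fits (9, 4, 5); releases (0, 2, 1), pool now (9, 6, 6)


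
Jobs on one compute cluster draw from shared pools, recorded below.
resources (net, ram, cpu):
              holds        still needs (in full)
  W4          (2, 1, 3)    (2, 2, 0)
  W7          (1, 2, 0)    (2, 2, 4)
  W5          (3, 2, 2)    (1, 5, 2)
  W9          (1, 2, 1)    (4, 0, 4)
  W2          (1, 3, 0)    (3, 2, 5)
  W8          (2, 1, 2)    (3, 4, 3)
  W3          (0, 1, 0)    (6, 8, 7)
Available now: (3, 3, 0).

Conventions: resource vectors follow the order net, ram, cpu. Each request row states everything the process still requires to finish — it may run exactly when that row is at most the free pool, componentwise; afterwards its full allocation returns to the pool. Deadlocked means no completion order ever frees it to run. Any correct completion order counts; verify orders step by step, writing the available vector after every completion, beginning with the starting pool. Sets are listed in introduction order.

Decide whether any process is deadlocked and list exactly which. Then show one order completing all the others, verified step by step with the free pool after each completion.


No process is deadlocked.
Key observation: the pool covers W4 at once, and every later process fits after earlier releases.
A valid finishing order for the others: W4, W8, W2, W5, W3, W7, W9. Verifying each step:
  pool = (3, 3, 0)
  W4 needs (2, 2, 0) <= (3, 3, 0) -> finishes; pool += (2, 1, 3) = (5, 4, 3)
  W8 needs (3, 4, 3) <= (5, 4, 3) -> finishes; pool += (2, 1, 2) = (7, 5, 5)
  W2 needs (3, 2, 5) <= (7, 5, 5) -> finishes; pool += (1, 3, 0) = (8, 8, 5)
  W5 needs (1, 5, 2) <= (8, 8, 5) -> finishes; pool += (3, 2, 2) = (11, 10, 7)
  W3 needs (6, 8, 7) <= (11, 10, 7) -> finishes; pool += (0, 1, 0) = (11, 11, 7)
  W7 needs (2, 2, 4) <= (11, 11, 7) -> finishes; pool += (1, 2, 0) = (12, 13, 7)
  W9 needs (4, 0, 4) <= (12, 13, 7) -> finishes; pool += (1, 2, 1) = (13, 15, 8)


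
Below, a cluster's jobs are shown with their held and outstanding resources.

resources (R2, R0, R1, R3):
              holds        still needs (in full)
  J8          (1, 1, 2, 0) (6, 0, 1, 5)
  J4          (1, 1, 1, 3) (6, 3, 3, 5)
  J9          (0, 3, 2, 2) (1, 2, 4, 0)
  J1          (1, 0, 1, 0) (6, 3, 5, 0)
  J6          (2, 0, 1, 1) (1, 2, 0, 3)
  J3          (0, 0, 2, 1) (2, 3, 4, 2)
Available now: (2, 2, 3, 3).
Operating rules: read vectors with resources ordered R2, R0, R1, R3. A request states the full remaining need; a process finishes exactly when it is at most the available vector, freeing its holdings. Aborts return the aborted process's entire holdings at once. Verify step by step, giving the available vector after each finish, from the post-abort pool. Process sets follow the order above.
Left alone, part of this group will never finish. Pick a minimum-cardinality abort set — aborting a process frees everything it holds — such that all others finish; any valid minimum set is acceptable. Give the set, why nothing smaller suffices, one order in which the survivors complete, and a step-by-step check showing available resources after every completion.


Minimum abort set: J4 and J1.
Key observation: J8 was stuck for good until J4 and J1 gave back (2, 1, 2, 3); in the order shown it finishes at step 2.
No one abort is enough; case by case: J8 alone leaves J4 blocked (short on R2); J4 alone leaves J8 blocked (short on R2); J9 alone leaves J8 blocked (short on R2); J1 alone leaves J8 blocked (short on R2); J6 alone leaves J8 blocked (short on R2); J3 alone leaves J8 blocked (short on R2).
Survivors finish in the order: J6, J8, J9, J3. Verifying each step (pool after the aborts first):
  pool = (4, 3, 5, 6)
  J6: need (1, 2, 0, 3) fits (4, 3, 5, 6); releases (2, 0, 1, 1), pool now (6, 3, 6, 7)
  J8: need (6, 0, 1, 5) fits (6, 3, 6, 7); releases (1, 1, 2, 0), pool now (7, 4, 8, 7)
  J9: need (1, 2, 4, 0) fits (7, 4, 8, 7); releases (0, 3, 2, 2), pool now (7, 7, 10, 9)
  J3: need (2, 3, 4, 2) fits (7, 7, 10, 9); releases (0, 0, 2, 1), pool now (7, 7, 12, 10)


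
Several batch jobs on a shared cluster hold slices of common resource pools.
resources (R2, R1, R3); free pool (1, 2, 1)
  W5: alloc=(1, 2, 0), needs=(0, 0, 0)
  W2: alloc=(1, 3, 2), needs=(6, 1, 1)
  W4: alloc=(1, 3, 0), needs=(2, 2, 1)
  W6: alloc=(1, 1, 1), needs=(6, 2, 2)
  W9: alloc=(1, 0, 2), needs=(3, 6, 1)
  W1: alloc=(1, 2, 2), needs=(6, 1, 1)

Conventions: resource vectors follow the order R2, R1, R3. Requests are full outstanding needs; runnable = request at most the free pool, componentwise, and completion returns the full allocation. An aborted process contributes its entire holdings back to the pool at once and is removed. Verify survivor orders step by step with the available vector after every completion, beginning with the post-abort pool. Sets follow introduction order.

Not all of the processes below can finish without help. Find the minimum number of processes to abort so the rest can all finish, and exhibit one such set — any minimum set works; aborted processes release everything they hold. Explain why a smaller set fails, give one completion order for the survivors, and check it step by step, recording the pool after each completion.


Abort W2 and W1.
Key observation: W6 could never have finished before the abort; with (2, 5, 4) returned by W2 and W1, it fits at step 4.
No one abort is enough; case by case: W5 alone leaves W2 blocked (short on R2); W2 alone leaves W6 blocked (short on R2); W4 alone leaves W2 blocked (short on R2); W6 alone leaves W2 blocked (short on R2); W9 alone leaves W2 blocked (short on R2); W1 alone leaves W2 blocked (short on R2).
The survivors complete as W4, W9, W5, W6. Step-by-step check (starting from the post-abort pool):
  pool = (3, 7, 5)
  run W4 (needs (2, 2, 1), free (3, 7, 5)); after release of (1, 3, 0) the pool is (4, 10, 5)
  run W9 (needs (3, 6, 1), free (4, 10, 5)); after release of (1, 0, 2) the pool is (5, 10, 7)
  run W5 (needs (0, 0, 0), free (5, 10, 7)); after release of (1, 2, 0) the pool is (6, 12, 7)
  run W6 (needs (6, 2, 2), free (6, 12, 7)); after release of (1, 1, 1) the pool is (7, 13, 8)


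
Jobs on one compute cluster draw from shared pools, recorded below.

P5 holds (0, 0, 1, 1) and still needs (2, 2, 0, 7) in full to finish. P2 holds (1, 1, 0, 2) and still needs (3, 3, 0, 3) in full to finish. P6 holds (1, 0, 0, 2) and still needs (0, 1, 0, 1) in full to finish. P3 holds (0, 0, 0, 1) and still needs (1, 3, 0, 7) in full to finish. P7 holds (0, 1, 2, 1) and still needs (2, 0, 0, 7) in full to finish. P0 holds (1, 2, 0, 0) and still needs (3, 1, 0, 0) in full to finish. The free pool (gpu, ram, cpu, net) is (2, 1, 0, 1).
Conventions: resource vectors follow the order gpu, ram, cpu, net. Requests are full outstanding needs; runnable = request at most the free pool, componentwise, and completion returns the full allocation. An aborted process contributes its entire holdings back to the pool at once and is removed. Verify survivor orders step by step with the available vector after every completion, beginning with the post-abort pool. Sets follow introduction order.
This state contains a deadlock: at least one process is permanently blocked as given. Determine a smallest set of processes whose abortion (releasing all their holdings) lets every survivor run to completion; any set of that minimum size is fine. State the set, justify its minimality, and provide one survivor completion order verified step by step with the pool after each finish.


Abort P5 and P7.
Key observation: no ordering could ever have run P3 before the abort of P5 and P7; with (0, 1, 3, 2) back in the pool it fits at step 4.
Why nothing smaller works — every single abort fails: P5 alone leaves P3 blocked (short on net); P2 alone leaves P5 blocked (short on net); P6 alone leaves P5 blocked (short on net); P3 alone leaves P5 blocked (short on net); P7 alone leaves P5 blocked (short on net); P0 alone leaves P5 blocked (short on net).
The survivors complete as P6, P0, P2, P3. Walking it through (starting from the post-abort pool):
  pool = (2, 2, 3, 3)
  P6: need (0, 1, 0, 1) fits (2, 2, 3, 3); releases (1, 0, 0, 2), pool now (3, 2, 3, 5)
  P0: need (3, 1, 0, 0) fits (3, 2, 3, 5); releases (1, 2, 0, 0), pool now (4, 4, 3, 5)
  P2: need (3, 3, 0, 3) fits (4, 4, 3, 5); releases (1, 1, 0, 2), pool now (5, 5, 3, 7)
  P3: need (1, 3, 0, 7) fits (5, 5, 3, 7); releases (0, 0, 0, 1), pool now (5, 5, 3, 8)


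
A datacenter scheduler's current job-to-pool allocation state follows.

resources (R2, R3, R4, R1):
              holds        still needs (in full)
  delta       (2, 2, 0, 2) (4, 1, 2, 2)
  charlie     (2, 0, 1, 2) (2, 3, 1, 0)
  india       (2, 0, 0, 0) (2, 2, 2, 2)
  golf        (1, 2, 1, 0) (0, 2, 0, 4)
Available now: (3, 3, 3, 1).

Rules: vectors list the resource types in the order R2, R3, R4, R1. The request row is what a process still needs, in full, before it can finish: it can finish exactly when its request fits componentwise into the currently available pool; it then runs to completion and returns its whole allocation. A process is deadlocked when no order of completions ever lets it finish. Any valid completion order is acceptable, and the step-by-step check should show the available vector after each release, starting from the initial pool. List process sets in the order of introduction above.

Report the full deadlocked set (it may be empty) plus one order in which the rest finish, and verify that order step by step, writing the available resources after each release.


Nothing here is deadlocked.
Key observation: charlie fits the free pool immediately, and its release cascades until everyone finishes.
A valid finishing order for the others: charlie, delta, golf, india. Verifying each step:
  pool = (3, 3, 3, 1)
  charlie needs (2, 3, 1, 0) <= (3, 3, 3, 1) -> finishes; pool += (2, 0, 1, 2) = (5, 3, 4, 3)
  delta needs (4, 1, 2, 2) <= (5, 3, 4, 3) -> finishes; pool += (2, 2, 0, 2) = (7, 5, 4, 5)
  golf needs (0, 2, 0, 4) <= (7, 5, 4, 5) -> finishes; pool += (1, 2, 1, 0) = (8, 7, 5, 5)
  india needs (2, 2, 2, 2) <= (8, 7, 5, 5) -> finishes; pool += (2, 0, 0, 0) = (10, 7, 5, 5)


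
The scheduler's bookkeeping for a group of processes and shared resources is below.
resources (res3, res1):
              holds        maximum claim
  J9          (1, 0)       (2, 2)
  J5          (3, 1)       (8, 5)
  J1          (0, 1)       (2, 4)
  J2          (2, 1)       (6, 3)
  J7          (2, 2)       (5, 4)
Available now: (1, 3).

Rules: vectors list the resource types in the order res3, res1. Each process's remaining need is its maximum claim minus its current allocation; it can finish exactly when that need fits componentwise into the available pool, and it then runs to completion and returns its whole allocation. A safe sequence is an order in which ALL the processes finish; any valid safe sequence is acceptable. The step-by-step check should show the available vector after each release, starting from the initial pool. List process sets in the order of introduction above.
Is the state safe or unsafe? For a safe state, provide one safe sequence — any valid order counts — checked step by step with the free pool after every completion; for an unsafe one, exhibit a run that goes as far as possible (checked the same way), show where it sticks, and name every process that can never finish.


The state is UNSAFE.
Key observation: even finishing J9, J1 leaves just (2, 4) free — too little res3 for any of the remaining processes.
The run J9, J1 cannot be extended any further. Check, step by step:
  pool = (1, 3)
  run J9 (needs (1, 2), free (1, 3)); after release of (1, 0) the pool is (2, 3)
  run J1 (needs (2, 3), free (2, 3)); after release of (0, 1) the pool is (2, 4)
  blocked: J5 wants (5, 4), pool (2, 4) — not enough res3
  blocked: J2 wants (4, 2), pool (2, 4) — not enough res3
  blocked: J7 wants (3, 2), pool (2, 4) — not enough res3
Processes that can never finish: J5, J2 and J7.


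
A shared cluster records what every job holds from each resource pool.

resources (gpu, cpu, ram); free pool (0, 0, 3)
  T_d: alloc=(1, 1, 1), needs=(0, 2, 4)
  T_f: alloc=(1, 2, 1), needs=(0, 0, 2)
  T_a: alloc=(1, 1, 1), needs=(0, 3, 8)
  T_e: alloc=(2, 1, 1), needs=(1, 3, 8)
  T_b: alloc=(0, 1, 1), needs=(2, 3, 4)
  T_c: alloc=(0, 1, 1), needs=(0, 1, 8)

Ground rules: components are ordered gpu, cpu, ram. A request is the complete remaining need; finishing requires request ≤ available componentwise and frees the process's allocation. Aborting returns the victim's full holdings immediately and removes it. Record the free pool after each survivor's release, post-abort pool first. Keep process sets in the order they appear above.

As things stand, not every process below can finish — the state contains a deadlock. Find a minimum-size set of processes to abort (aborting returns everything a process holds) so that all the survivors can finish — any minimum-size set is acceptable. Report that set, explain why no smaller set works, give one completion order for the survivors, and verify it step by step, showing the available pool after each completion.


Abort T_a and T_c.
Key observation: no ordering could ever have run T_e before the abort of T_a and T_c; with (1, 2, 2) back in the pool it fits at step 4.
No one abort is enough; case by case: T_d alone leaves T_a blocked (short on ram); T_f alone leaves T_a blocked (short on ram); T_a alone leaves T_e blocked (short on ram); T_e alone leaves T_a blocked (short on ram); T_b alone leaves T_a blocked (short on ram); T_c alone leaves T_a blocked (short on ram).
Survivors finish in the order: T_f, T_d, T_b, T_e. Check, step by step (pool after the aborts first):
  pool = (1, 2, 5)
  T_f: need (0, 0, 2) fits (1, 2, 5); releases (1, 2, 1), pool now (2, 4, 6)
  T_d: need (0, 2, 4) fits (2, 4, 6); releases (1, 1, 1), pool now (3, 5, 7)
  T_b: need (2, 3, 4) fits (3, 5, 7); releases (0, 1, 1), pool now (3, 6, 8)
  T_e: need (1, 3, 8) fits (3, 6, 8); releases (2, 1, 1), pool now (5, 7, 9)


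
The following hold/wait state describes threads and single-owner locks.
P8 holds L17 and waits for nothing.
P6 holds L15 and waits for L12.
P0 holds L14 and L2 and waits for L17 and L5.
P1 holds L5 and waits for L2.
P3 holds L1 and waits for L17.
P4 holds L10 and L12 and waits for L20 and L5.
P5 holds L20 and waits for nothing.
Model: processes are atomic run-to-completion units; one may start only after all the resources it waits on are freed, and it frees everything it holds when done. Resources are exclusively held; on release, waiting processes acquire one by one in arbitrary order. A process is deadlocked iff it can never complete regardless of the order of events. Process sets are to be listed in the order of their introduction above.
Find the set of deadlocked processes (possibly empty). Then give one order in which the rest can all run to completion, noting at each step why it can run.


Deadlocked set: P6, P0, P1 and P4.
Key observation: the knot is the closed ring of waits P1 -> P0 -> P1; P6 and P4 wait into the deadlock from upstream.
One completion order for the rest: P5, P8, P3.
Step-by-step check:
  P5: no waits; runs immediately, freeing L20
  P8: no waits; runs immediately, freeing L17
  run P3 (all its waits — L17 — are resolved); releases L1


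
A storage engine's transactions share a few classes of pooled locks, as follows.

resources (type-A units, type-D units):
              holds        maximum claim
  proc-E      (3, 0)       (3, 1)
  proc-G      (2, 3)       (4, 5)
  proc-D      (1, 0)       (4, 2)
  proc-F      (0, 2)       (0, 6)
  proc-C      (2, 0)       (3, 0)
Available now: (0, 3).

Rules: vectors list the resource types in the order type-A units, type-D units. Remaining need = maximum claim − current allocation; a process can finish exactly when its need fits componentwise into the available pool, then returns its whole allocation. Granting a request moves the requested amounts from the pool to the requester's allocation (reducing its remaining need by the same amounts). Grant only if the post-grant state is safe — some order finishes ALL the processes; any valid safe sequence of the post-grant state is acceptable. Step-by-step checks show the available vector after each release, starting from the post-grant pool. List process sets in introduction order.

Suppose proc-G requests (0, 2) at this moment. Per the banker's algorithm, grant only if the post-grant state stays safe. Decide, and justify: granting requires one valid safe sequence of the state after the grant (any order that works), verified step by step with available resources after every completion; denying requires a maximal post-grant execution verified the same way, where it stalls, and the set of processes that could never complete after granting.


GRANT: granting preserves safety; a valid post-grant sequence is proc-E, proc-G, proc-C, proc-D, proc-F.
Key observation: the grant leaves (0, 1) free — enough for proc-E, whose release restarts the cascade.
Verifying the post-grant state step by step:
  pool = (0, 1)
  proc-E needs (0, 1) <= (0, 1) -> finishes; pool += (3, 0) = (3, 1)
  proc-G needs (2, 0) <= (3, 1) -> finishes; pool += (2, 5) = (5, 6)
  proc-C needs (1, 0) <= (5, 6) -> finishes; pool += (2, 0) = (7, 6)
  proc-D needs (3, 2) <= (7, 6) -> finishes; pool += (1, 0) = (8, 6)
  proc-F needs (0, 4) <= (8, 6) -> finishes; pool += (0, 2) = (8, 8)


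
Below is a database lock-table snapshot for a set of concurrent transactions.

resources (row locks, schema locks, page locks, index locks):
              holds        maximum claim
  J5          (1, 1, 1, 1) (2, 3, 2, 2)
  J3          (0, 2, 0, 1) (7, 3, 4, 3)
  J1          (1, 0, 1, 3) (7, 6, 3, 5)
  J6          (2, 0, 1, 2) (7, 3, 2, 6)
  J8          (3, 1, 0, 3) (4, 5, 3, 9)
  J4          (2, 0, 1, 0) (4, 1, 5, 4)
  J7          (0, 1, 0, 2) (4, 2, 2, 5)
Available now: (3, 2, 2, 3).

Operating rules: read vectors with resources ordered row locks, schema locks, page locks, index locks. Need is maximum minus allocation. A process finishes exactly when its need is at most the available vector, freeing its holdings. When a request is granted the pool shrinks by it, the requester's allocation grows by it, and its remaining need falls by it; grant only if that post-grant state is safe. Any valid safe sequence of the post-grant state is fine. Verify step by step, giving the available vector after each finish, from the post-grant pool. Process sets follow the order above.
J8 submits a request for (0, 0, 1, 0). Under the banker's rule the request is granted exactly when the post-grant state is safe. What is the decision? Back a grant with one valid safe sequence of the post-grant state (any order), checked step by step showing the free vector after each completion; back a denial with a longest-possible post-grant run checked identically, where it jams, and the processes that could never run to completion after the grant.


GRANT. The post-grant state is safe; one safe sequence: J5, J7, J8, J6, J3, J1, J4.
Key observation: after the grant the pool drops to (3, 2, 1, 3), which still lets J5 finish first and unwind the rest.
Step-by-step check of the post-grant state:
  pool = (3, 2, 1, 3)
  J5 needs (1, 2, 1, 1) <= (3, 2, 1, 3) -> finishes; pool += (1, 1, 1, 1) = (4, 3, 2, 4)
  J7 needs (4, 1, 2, 3) <= (4, 3, 2, 4) -> finishes; pool += (0, 1, 0, 2) = (4, 4, 2, 6)
  J8 needs (1, 4, 2, 6) <= (4, 4, 2, 6) -> finishes; pool += (3, 1, 1, 3) = (7, 5, 3, 9)
  J6 needs (5, 3, 1, 4) <= (7, 5, 3, 9) -> finishes; pool += (2, 0, 1, 2) = (9, 5, 4, 11)
  J3 needs (7, 1, 4, 2) <= (9, 5, 4, 11) -> finishes; pool += (0, 2, 0, 1) = (9, 7, 4, 12)
  J1 needs (6, 6, 2, 2) <= (9, 7, 4, 12) -> finishes; pool += (1, 0, 1, 3) = (10, 7, 5, 15)
  J4 needs (2, 1, 4, 4) <= (10, 7, 5, 15) -> finishes; pool += (2, 0, 1, 0) = (12, 7, 6, 15)


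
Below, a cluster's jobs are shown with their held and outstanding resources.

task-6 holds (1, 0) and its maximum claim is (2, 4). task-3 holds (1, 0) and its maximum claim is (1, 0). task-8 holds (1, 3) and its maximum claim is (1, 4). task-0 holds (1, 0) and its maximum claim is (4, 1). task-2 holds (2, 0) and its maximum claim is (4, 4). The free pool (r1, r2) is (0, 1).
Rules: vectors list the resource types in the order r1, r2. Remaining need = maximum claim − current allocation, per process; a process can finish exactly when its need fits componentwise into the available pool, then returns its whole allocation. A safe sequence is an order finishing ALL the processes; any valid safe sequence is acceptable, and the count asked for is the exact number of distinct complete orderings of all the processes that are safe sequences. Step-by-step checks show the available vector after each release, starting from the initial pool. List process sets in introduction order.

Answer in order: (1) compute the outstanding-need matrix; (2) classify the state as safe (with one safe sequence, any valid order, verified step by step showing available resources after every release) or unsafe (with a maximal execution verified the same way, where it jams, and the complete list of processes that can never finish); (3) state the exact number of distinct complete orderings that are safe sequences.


(1) Outstanding need per process (order r1, r2):
  task-6: (1, 4)
  task-3: (0, 0)
  task-8: (0, 1)
  task-0: (3, 1)
  task-2: (2, 4)
(2) SAFE — a valid safe sequence is task-3, task-8, task-2, task-6, task-0.
Key observation: the first exact fit in this order is task-8 — it needs (0, 1) with (1, 1) free, meeting a requested resource to the last unit.
Check, step by step:
  pool = (0, 1)
  task-3: need (0, 0) fits (0, 1); releases (1, 0), pool now (1, 1)
  task-8: need (0, 1) fits (1, 1); releases (1, 3), pool now (2, 4)
  task-2: need (2, 4) fits (2, 4); releases (2, 0), pool now (4, 4)
  task-6: need (1, 4) fits (4, 4); releases (1, 0), pool now (5, 4)
  task-0: need (3, 1) fits (5, 4); releases (1, 0), pool now (6, 4)
(3) Precisely 12 of the possible complete orderings are safe sequences.


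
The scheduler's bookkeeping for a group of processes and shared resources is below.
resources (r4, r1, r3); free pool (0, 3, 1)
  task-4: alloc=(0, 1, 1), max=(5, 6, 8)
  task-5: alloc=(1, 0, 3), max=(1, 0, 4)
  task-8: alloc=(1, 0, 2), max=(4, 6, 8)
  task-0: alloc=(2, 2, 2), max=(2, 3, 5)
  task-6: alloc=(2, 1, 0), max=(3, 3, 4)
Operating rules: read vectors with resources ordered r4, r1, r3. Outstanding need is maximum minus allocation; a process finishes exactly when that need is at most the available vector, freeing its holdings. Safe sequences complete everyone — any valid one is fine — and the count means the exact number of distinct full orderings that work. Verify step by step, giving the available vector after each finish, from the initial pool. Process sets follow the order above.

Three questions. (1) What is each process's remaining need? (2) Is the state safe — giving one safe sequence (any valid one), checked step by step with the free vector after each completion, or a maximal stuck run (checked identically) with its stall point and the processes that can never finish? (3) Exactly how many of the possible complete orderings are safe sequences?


(1) Remaining need (order r4, r1, r3):
  task-4: (5, 5, 7)
  task-5: (0, 0, 1)
  task-8: (3, 6, 6)
  task-0: (0, 1, 3)
  task-6: (1, 2, 4)
(2) SAFE — a valid safe sequence is task-5, task-6, task-0, task-8, task-4.
Key observation: at task-5 the run first touches a limit — (0, 0, 1) against (0, 3, 1), exact on a resource it actually requests.
Verifying each step:
  pool = (0, 3, 1)
  task-5: need (0, 0, 1) fits (0, 3, 1); releases (1, 0, 3), pool now (1, 3, 4)
  task-6: need (1, 2, 4) fits (1, 3, 4); releases (2, 1, 0), pool now (3, 4, 4)
  task-0: need (0, 1, 3) fits (3, 4, 4); releases (2, 2, 2), pool now (5, 6, 6)
  task-8: need (3, 6, 6) fits (5, 6, 6); releases (1, 0, 2), pool now (6, 6, 8)
  task-4: need (5, 5, 7) fits (6, 6, 8); releases (0, 1, 1), pool now (6, 7, 9)
(3) Precisely 2 of the possible complete orderings are safe sequences.


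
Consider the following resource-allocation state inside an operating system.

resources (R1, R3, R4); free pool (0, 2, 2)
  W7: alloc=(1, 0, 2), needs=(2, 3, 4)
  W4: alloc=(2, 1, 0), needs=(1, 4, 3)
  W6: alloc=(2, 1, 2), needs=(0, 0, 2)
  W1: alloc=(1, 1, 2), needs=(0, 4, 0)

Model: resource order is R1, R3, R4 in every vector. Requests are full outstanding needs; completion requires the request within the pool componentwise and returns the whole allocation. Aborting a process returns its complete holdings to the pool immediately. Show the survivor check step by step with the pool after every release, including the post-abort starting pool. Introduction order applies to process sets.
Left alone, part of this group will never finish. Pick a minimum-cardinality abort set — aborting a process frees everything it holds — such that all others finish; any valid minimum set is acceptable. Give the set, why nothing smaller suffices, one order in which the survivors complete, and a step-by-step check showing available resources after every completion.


Minimum abort set: W1.
Key observation: W4 could never have finished before the abort; with (1, 1, 2) returned by W1, it fits at step 2.
No smaller set exists: with zero aborts the deadlock remains.
Survivors finish in the order: W6, W4, W7. Verifying each step (pool after the aborts first):
  pool = (1, 3, 4)
  W6 needs (0, 0, 2) <= (1, 3, 4) -> finishes; pool += (2, 1, 2) = (3, 4, 6)
  W4 needs (1, 4, 3) <= (3, 4, 6) -> finishes; pool += (2, 1, 0) = (5, 5, 6)
  W7 needs (2, 3, 4) <= (5, 5, 6) -> finishes; pool += (1, 0, 2) = (6, 5, 8)


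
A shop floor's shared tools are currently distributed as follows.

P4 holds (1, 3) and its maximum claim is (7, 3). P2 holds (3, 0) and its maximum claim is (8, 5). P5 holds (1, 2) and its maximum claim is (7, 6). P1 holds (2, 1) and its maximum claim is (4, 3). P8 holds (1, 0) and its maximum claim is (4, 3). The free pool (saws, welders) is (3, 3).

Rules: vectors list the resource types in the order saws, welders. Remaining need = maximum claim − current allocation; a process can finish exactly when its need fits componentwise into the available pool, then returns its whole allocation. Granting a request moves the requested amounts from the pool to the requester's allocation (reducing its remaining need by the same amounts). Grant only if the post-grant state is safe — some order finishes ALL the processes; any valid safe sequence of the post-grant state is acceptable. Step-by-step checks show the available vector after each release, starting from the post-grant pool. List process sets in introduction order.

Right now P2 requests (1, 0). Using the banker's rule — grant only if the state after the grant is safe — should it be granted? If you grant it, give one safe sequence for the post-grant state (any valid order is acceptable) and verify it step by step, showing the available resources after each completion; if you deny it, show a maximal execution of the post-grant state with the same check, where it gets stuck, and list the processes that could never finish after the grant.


DENY: after the grant no complete ordering would exist.
Key observation: after P1, P8 the pool peaks at (5, 4), and each blocked process is short somewhere: P4 on saws; P2 on welders; P5 on saws.
On the post-grant state, P1, P8 is a maximal run — nothing extends it. Check, step by step:
  pool = (2, 3)
  P1 needs (2, 2) <= (2, 3) -> finishes; pool += (2, 1) = (4, 4)
  P8 needs (3, 3) <= (4, 4) -> finishes; pool += (1, 0) = (5, 4)
  P4 cannot run: need (6, 0) vs free (5, 4) (insufficient saws)
  P2 cannot run: need (4, 5) vs free (5, 4) (insufficient welders)
  P5 cannot run: need (6, 4) vs free (5, 4) (insufficient saws)
Had the request been granted, P4, P2 and P5 could never finish.


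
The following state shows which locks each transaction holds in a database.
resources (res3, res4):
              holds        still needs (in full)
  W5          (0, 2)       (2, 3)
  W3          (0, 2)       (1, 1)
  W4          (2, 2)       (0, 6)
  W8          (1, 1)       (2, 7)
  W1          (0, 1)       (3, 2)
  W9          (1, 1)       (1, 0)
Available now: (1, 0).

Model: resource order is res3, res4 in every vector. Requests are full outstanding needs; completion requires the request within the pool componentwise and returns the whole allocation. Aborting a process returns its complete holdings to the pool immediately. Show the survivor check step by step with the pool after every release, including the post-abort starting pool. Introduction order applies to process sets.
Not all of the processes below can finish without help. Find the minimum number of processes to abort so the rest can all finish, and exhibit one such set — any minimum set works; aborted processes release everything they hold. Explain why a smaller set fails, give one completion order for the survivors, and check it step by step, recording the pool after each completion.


The answer: abort W1.
Key observation: aborting W1 returns (0, 1), and W4 — hopeless before — runs at step 4 with the returned capacity in the pool.
No smaller set exists: with zero aborts the deadlock remains.
One survivor order: W9, W3, W5, W4, W8. Check, step by step (post-abort pool first):
  pool = (1, 1)
  run W9 (needs (1, 0), free (1, 1)); after release of (1, 1) the pool is (2, 2)
  run W3 (needs (1, 1), free (2, 2)); after release of (0, 2) the pool is (2, 4)
  run W5 (needs (2, 3), free (2, 4)); after release of (0, 2) the pool is (2, 6)
  run W4 (needs (0, 6), free (2, 6)); after release of (2, 2) the pool is (4, 8)
  run W8 (needs (2, 7), free (4, 8)); after release of (1, 1) the pool is (5, 9)


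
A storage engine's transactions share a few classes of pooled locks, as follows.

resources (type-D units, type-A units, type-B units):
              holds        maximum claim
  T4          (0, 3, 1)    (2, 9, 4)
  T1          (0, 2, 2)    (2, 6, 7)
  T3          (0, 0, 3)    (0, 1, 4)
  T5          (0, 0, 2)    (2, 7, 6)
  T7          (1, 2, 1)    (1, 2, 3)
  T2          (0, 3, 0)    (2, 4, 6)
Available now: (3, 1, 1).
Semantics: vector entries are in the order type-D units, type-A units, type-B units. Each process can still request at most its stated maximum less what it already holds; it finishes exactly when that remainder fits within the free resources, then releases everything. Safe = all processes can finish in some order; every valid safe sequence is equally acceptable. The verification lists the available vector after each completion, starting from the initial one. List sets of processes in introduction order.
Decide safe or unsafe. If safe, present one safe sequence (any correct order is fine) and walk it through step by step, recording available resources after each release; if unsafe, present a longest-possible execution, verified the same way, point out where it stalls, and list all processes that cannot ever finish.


UNSAFE.
Key observation: after T3, T7 the pool peaks at (4, 3, 5), and each blocked process is short somewhere: T4 on type-A units; T1 on type-A units; T5 on type-A units; T2 on type-B units.
Going as far as possible: T3, T7; after that, nothing fits. Walking it through:
  pool = (3, 1, 1)
  T3: need (0, 1, 1) fits (3, 1, 1); releases (0, 0, 3), pool now (3, 1, 4)
  T7: need (0, 0, 2) fits (3, 1, 4); releases (1, 2, 1), pool now (4, 3, 5)
  T4 still needs (2, 6, 3) but only (4, 3, 5) is free — short on type-A units
  T1 still needs (2, 4, 5) but only (4, 3, 5) is free — short on type-A units
  T5 still needs (2, 7, 4) but only (4, 3, 5) is free — short on type-A units
  T2 still needs (2, 1, 6) but only (4, 3, 5) is free — short on type-B units
Permanently blocked: T4, T1, T5 and T2.


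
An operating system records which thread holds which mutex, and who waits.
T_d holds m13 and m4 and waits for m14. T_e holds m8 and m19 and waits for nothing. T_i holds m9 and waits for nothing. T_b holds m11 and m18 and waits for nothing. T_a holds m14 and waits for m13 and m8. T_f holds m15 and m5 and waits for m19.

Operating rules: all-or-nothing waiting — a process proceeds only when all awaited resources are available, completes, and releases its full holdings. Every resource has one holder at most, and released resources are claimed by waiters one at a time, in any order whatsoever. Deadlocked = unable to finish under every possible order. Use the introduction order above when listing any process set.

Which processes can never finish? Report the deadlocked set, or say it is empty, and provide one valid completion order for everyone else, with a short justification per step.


Deadlocked: T_d and T_a.
Key observation: the wait chain closes on itself along T_d -> T_a -> T_d; no other process is dragged down with it.
The rest can finish in the order T_e, T_f, T_b, T_i.
Check, step by step:
  T_e: no waits; runs immediately, freeing m8 and m19
  T_f: everything it awaited (m19) is free; runs, freeing m15 and m5
  T_b: no waits; runs immediately, freeing m11 and m18
  T_i: no waits; runs immediately, freeing m9
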